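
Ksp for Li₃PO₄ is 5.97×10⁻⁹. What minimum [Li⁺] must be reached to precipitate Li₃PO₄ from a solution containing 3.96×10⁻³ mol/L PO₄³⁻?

1.15×10⁻² M

A salt starts to precipitate once the ion product Q reaches its Ksp.
Li₃PO₄(s) ⇌ 3 Li⁺(aq) + PO₄³⁻(aq)
Ksp = [Li⁺]^3[PO₄³⁻] = [Li⁺]^3(3.96×10⁻³)
[Li⁺]^3 = 5.97×10⁻⁹ / (3.96×10⁻³) = 1.51×10⁻⁶
[Li⁺] = 1.15×10⁻² mol/L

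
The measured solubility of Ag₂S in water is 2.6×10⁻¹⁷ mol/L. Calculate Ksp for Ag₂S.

Ag₂S(s) ⇌ 2 Ag⁺(aq) + S²⁻(aq)
If s mol/L of Ag₂S dissolves, [Ag⁺] = 2s and [S²⁻] = s.
Ksp = [Ag⁺]^2[S²⁻] = (2s)^2 · s = 4s^3
Ksp = 4 × (2.6×10⁻¹⁷)^3 = 7.0×10⁻⁵⁰

Ksp = 7.0×10⁻⁵⁰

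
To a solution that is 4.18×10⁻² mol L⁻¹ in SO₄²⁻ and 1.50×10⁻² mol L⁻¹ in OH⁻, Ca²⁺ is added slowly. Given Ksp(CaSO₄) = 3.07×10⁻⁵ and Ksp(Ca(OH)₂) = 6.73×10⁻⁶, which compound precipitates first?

Precipitation begins when Q = Ksp.
For CaSO₄: [Ca²⁺] = (Ksp/[SO₄²⁻]) = 7.34×10⁻⁴ mol L⁻¹
For Ca(OH)₂: [Ca²⁺] = (Ksp/[OH⁻]^2) = 2.99×10⁻² mol L⁻¹
The smaller threshold [Ca²⁺] is reached first, so CaSO₄ precipitates first.

CaSO₄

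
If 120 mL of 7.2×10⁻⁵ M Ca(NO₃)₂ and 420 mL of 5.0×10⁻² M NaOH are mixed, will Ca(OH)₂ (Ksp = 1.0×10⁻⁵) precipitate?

After mixing, V = 120 mL + 420 mL = 540 mL.
[Ca²⁺] = (7.2×10⁻⁵)(120)/540 = 1.6×10⁻⁵ M
[OH⁻] = (5.0×10⁻²)(420)/540 = 3.9×10⁻² M
Q = [Ca²⁺][OH⁻]^2 = 2.4×10⁻⁸
Since Q (2.4×10⁻⁸) is less than Ksp (1.0×10⁻⁵), no Ca(OH)₂ precipitates.

No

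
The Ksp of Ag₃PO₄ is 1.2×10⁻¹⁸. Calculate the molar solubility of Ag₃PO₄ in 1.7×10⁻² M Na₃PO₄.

1.4×10⁻⁶ M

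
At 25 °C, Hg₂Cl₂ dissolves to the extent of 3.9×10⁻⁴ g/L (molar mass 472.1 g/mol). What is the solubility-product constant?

Molar solubility s = (3.9×10⁻⁴ g/L) / (472.1 g/mol) = 8.261×10⁻⁷ mol/L
Hg₂Cl₂(s) ⇌ Hg₂²⁺(aq) + 2 Cl⁻(aq)
Let s be the molar solubility. Then [Hg₂²⁺] = s and [Cl⁻] = 2s.
Ksp = [Hg₂²⁺][Cl⁻]^2 = s · (2s)^2 = 4s^3
Ksp = 4 × (8.261×10⁻⁷)^3 = 2.3×10⁻¹⁸

Ksp = 2.3×10⁻¹⁸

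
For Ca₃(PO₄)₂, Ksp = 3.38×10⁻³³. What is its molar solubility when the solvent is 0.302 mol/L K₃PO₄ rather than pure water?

Ca₃(PO₄)₂(s) ⇌ 3 Ca²⁺(aq) + 2 PO₄³⁻(aq)
PO₄³⁻ is already present at 0.302 mol/L. If s mol/L of Ca₃(PO₄)₂ dissolves, [Ca²⁺] = 3s while [PO₄³⁻] ≈ 0.302 mol/L.
Ksp = [Ca²⁺]^3[PO₄³⁻]^2 = (3s)^3(0.302)^2
(3s)^3 = 3.38×10⁻³³ / (0.302)^2 = 3.71×10⁻³²
s = 1.11×10⁻¹¹ mol/L

1.11×10⁻¹¹ M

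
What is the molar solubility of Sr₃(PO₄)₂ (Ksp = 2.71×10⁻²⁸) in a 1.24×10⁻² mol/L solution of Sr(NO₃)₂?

Sr₃(PO₄)₂(s) ⇌ 3 Sr²⁺(aq) + 2 PO₄³⁻(aq)
Sr²⁺ is already present at 1.24×10⁻² mol/L. If s mol/L of Sr₃(PO₄)₂ dissolves, [PO₄³⁻] = 2s while [Sr²⁺] ≈ 1.24×10⁻² mol/L.
Ksp = [Sr²⁺]^3[PO₄³⁻]^2 = (1.24×10⁻²)^3(2s)^2
(2s)^2 = 2.71×10⁻²⁸ / (1.24×10⁻²)^3 = 1.42×10⁻²²
s = 5.96×10⁻¹² mol/L

5.96×10⁻¹² M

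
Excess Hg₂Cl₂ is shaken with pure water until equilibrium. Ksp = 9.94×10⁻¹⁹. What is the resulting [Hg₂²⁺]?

6.29×10⁻⁷ M

Hg₂Cl₂(s) ⇌ Hg₂²⁺(aq) + 2 Cl⁻(aq)
Call the molar solubility s, so that [Hg₂²⁺] = s and [Cl⁻] = 2s.
Ksp = [Hg₂²⁺][Cl⁻]^2 = s · (2s)^2 = 4s^3 = 9.94×10⁻¹⁹
s = 6.29×10⁻⁷ mol/L
[Hg₂²⁺] = s = 6.29×10⁻⁷ mol/L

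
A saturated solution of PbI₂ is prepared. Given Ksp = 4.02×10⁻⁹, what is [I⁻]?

2.00×10⁻³ M

PbI₂(s) ⇌ Pb²⁺(aq) + 2 I⁻(aq)
With molar solubility s: [Pb²⁺] = s, [I⁻] = 2s.
Ksp = [Pb²⁺][I⁻]^2 = s · (2s)^2 = 4s^3 = 4.02×10⁻⁹
s = 1.00×10⁻³ M
[I⁻] = 2s = 2.00×10⁻³ M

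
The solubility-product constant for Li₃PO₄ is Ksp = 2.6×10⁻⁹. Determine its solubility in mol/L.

3.1×10⁻³ M

Li₃PO₄(s) ⇌ 3 Li⁺(aq) + PO₄³⁻(aq)
If s mol/L of Li₃PO₄ dissolves, [Li⁺] = 3s and [PO₄³⁻] = s.
Ksp = [Li⁺]^3[PO₄³⁻] = (3s)^3 · s = 27s^4
27s^4 = 2.6×10⁻⁹  ⇒  s^4 = 9.6×10⁻¹¹
s = (9.6×10⁻¹¹)^(1/4) = 3.1×10⁻³ mol L⁻¹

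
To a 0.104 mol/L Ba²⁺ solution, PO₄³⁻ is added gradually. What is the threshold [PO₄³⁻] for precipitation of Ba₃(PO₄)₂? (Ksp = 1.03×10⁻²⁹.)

The threshold for precipitation is Q = Ksp.
Ba₃(PO₄)₂(s) ⇌ 3 Ba²⁺(aq) + 2 PO₄³⁻(aq)
Ksp = [Ba²⁺]^3[PO₄³⁻]^2 = [PO₄³⁻]^2(0.104)^3
[PO₄³⁻]^2 = 1.03×10⁻²⁹ / (0.104)^3 = 9.16×10⁻²⁷
[PO₄³⁻] = 9.57×10⁻¹⁴ mol/L

9.57×10⁻¹⁴ M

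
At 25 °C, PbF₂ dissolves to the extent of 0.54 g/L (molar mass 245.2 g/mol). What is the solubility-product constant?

s = (0.54 g L⁻¹)/(245.2 g mol⁻¹) = 2.202×10⁻³ M
PbF₂(s) ⇌ Pb²⁺(aq) + 2 F⁻(aq)
Let s be the molar solubility. Then [Pb²⁺] = s and [F⁻] = 2s.
Ksp = [Pb²⁺][F⁻]^2 = s · (2s)^2 = 4s^3
Ksp = 4 × (2.202×10⁻³)^3 = 4.3×10⁻⁸

Ksp = 4.3×10⁻⁸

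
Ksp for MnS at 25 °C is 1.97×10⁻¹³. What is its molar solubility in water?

4.44×10⁻⁷ M

MnS(s) ⇌ Mn²⁺(aq) + S²⁻(aq)
For each mole of MnS that dissolves per liter, [Mn²⁺] = s and [S²⁻] = s; let s denote this solubility.
Ksp = [Mn²⁺][S²⁻] = s · s = s^2
s^2 = 1.97×10⁻¹³
s = 4.44×10⁻⁷ M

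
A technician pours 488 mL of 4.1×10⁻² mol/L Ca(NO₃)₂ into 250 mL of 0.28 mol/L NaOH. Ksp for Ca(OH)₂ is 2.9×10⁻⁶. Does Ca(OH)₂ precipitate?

Yes

Total volume after mixing = 488 + 250 = 738 mL.
[Ca²⁺] = (4.1×10⁻²)(488)/738 = 2.7×10⁻² mol/L
[OH⁻] = (0.28)(250)/738 = 9.5×10⁻² mol/L
Q = [Ca²⁺][OH⁻]^2 = 2.4×10⁻⁴
Because Q > Ksp (2.4×10⁻⁴ vs 2.9×10⁻⁶), a precipitate of Ca(OH)₂ forms.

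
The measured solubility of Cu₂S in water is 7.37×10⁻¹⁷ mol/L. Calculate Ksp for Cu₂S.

Ksp = 1.60×10⁻⁴⁸

Cu₂S(s) ⇌ 2 Cu⁺(aq) + S²⁻(aq)
With molar solubility s: [Cu⁺] = 2s, [S²⁻] = s.
Ksp = [Cu⁺]^2[S²⁻] = (2s)^2 · s = 4s^3
Ksp = 4 × (7.37×10⁻¹⁷)^3 = 1.60×10⁻⁴⁸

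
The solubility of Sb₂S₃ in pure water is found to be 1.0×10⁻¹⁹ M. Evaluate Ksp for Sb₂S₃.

Ksp = 1.1×10⁻⁹³

Sb₂S₃(s) ⇌ 2 Sb³⁺(aq) + 3 S²⁻(aq)
If s mol/L of Sb₂S₃ dissolves, [Sb³⁺] = 2s and [S²⁻] = 3s.
Ksp = [Sb³⁺]^2[S²⁻]^3 = (2s)^2 · (3s)^3 = 108s^5
Ksp = 108 × (1.0×10⁻¹⁹)^5 = 1.1×10⁻⁹³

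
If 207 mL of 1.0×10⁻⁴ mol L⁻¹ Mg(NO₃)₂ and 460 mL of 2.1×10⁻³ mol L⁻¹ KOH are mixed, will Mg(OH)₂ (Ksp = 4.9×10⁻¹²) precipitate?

After mixing, V = 207 mL + 460 mL = 667 mL.
[Mg²⁺] = (1.0×10⁻⁴)(207)/667 = 3.1×10⁻⁵ mol L⁻¹
[OH⁻] = (2.1×10⁻³)(460)/667 = 1.4×10⁻³ mol L⁻¹
Q = [Mg²⁺][OH⁻]^2 = 6.5×10⁻¹¹
Because Q > Ksp (6.5×10⁻¹¹ vs 4.9×10⁻¹²), a precipitate of Mg(OH)₂ forms.

Yes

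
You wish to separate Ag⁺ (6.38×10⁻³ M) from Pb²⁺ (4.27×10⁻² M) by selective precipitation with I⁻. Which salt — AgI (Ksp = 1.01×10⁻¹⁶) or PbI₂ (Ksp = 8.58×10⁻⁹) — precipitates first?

AgI

Each salt precipitates once Q = Ksp for that salt.
For AgI: [I⁻] = (Ksp/[Ag⁺]) = 1.58×10⁻¹⁴ M
For PbI₂: [I⁻] = (Ksp/[Pb²⁺])^(1/2) = 4.48×10⁻⁴ M
The smaller threshold [I⁻] is reached first, so AgI precipitates first.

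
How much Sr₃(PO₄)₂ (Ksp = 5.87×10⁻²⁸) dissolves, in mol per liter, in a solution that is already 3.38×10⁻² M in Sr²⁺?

Sr₃(PO₄)₂(s) ⇌ 3 Sr²⁺(aq) + 2 PO₄³⁻(aq)
Sr²⁺ is already present at 3.38×10⁻² M. If s mol/L of Sr₃(PO₄)₂ dissolves, [PO₄³⁻] = 2s while [Sr²⁺] ≈ 3.38×10⁻² M.
Ksp = [Sr²⁺]^3[PO₄³⁻]^2 = (3.38×10⁻²)^3(2s)^2
(2s)^2 = 5.87×10⁻²⁸ / (3.38×10⁻²)^3 = 1.52×10⁻²³
s = 1.95×10⁻¹² M

1.95×10⁻¹² M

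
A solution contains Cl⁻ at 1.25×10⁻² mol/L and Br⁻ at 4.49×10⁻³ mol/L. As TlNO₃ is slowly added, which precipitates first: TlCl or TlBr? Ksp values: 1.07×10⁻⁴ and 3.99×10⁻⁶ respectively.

TlBr

Each salt precipitates once Q = Ksp for that salt.
For TlCl: [Tl⁺] = (Ksp/[Cl⁻]) = 8.56×10⁻³ mol/L
For TlBr: [Tl⁺] = (Ksp/[Br⁻]) = 8.89×10⁻⁴ mol/L
Since TlBr needs less Tl⁺ to reach saturation, it precipitates first.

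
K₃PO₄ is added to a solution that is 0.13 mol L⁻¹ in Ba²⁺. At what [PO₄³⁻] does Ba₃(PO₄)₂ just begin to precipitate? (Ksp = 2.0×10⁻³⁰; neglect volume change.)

3.0×10⁻¹⁴ M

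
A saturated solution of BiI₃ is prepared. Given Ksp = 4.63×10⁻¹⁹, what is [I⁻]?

3.43×10⁻⁵ M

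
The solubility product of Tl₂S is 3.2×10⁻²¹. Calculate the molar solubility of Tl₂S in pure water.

9.3×10⁻⁸ M

Tl₂S(s) ⇌ 2 Tl⁺(aq) + S²⁻(aq)
With molar solubility s: [Tl⁺] = 2s, [S²⁻] = s.
Ksp = [Tl⁺]^2[S²⁻] = (2s)^2 · s = 4s^3
4s^3 = 3.2×10⁻²¹  ⇒  s^3 = 8.0×10⁻²²
s = (8.0×10⁻²²)^(1/3) = 9.3×10⁻⁸ M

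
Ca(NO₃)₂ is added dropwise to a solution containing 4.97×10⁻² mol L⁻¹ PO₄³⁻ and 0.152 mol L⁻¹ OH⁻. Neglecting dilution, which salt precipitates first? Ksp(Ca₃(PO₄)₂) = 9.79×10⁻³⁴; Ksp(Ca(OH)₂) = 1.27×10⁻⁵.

The threshold for precipitation is Q = Ksp.
For Ca₃(PO₄)₂: [Ca²⁺] = (Ksp/[PO₄³⁻]^2)^(1/3) = 7.35×10⁻¹¹ mol L⁻¹
For Ca(OH)₂: [Ca²⁺] = (Ksp/[OH⁻]^2) = 5.50×10⁻⁴ mol L⁻¹
Since Ca₃(PO₄)₂ needs less Ca²⁺ to reach saturation, it precipitates first.

Ca₃(PO₄)₂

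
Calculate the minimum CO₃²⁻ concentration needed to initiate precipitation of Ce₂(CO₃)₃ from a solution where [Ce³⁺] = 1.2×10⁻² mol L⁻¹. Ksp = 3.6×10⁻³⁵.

Precipitation of each salt begins when its ion product equals Ksp.
Ce₂(CO₃)₃(s) ⇌ 2 Ce³⁺(aq) + 3 CO₃²⁻(aq)
Ksp = [Ce³⁺]^2[CO₃²⁻]^3 = [CO₃²⁻]^3(1.2×10⁻²)^2
[CO₃²⁻]^3 = 3.6×10⁻³⁵ / (1.2×10⁻²)^2 = 2.5×10⁻³¹
[CO₃²⁻] = 6.3×10⁻¹¹ mol L⁻¹

6.3×10⁻¹¹ M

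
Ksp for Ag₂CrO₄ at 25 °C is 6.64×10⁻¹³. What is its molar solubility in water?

Ag₂CrO₄(s) ⇌ 2 Ag⁺(aq) + CrO₄²⁻(aq)
With molar solubility s: [Ag⁺] = 2s, [CrO₄²⁻] = s.
Ksp = [Ag⁺]^2[CrO₄²⁻] = (2s)^2 · s = 4s^3
4s^3 = 6.64×10⁻¹³  ⇒  s^3 = 1.66×10⁻¹³
s = (1.66×10⁻¹³)^(1/3) = 5.50×10⁻⁵ M

5.50×10⁻⁵ M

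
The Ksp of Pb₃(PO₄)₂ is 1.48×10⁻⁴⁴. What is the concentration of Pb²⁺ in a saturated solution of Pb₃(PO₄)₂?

2.02×10⁻⁹ M

Pb₃(PO₄)₂(s) ⇌ 3 Pb²⁺(aq) + 2 PO₄³⁻(aq)
Let s be the molar solubility. Then [Pb²⁺] = 3s and [PO₄³⁻] = 2s.
Ksp = [Pb²⁺]^3[PO₄³⁻]^2 = (3s)^3 · (2s)^2 = 108s^5 = 1.48×10⁻⁴⁴
s = 6.72×10⁻¹⁰ M
[Pb²⁺] = 3s = 2.02×10⁻⁹ M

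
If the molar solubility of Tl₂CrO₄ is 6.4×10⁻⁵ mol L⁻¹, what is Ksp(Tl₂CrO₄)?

Ksp = 1.0×10⁻¹²

Tl₂CrO₄(s) ⇌ 2 Tl⁺(aq) + CrO₄²⁻(aq)
Call the molar solubility s, so that [Tl⁺] = 2s and [CrO₄²⁻] = s.
Ksp = [Tl⁺]^2[CrO₄²⁻] = (2s)^2 · s = 4s^3
Ksp = 4 × (6.4×10⁻⁵)^3 = 1.0×10⁻¹²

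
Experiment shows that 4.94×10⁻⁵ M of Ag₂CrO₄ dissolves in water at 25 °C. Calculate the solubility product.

Ksp = 4.82×10⁻¹³

Ag₂CrO₄(s) ⇌ 2 Ag⁺(aq) + CrO₄²⁻(aq)
If s mol/L of Ag₂CrO₄ dissolves, [Ag⁺] = 2s and [CrO₄²⁻] = s.
Ksp = [Ag⁺]^2[CrO₄²⁻] = (2s)^2 · s = 4s^3
Ksp = 4 × (4.94×10⁻⁵)^3 = 4.82×10⁻¹³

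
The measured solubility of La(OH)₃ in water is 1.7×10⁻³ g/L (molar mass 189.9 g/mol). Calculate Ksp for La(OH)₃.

Ksp = 1.7×10⁻¹⁹

Molar solubility s = (1.7×10⁻³ g/L) / (189.9 g/mol) = 8.952×10⁻⁶ mol/L
La(OH)₃(s) ⇌ La³⁺(aq) + 3 OH⁻(aq)
Call the molar solubility s, so that [La³⁺] = s and [OH⁻] = 3s.
Ksp = [La³⁺][OH⁻]^3 = s · (3s)^3 = 27s^4
Ksp = 27 × (8.952×10⁻⁶)^4 = 1.7×10⁻¹⁹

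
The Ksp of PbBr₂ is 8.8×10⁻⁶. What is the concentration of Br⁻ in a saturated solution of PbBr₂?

2.6×10⁻² M

PbBr₂(s) ⇌ Pb²⁺(aq) + 2 Br⁻(aq)
Call the molar solubility s, so that [Pb²⁺] = s and [Br⁻] = 2s.
Ksp = [Pb²⁺][Br⁻]^2 = s · (2s)^2 = 4s^3 = 8.8×10⁻⁶
s = 1.3×10⁻² mol L⁻¹
[Br⁻] = 2s = 2.6×10⁻² mol L⁻¹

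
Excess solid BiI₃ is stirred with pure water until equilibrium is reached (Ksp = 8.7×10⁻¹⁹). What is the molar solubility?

1.3×10⁻⁵ M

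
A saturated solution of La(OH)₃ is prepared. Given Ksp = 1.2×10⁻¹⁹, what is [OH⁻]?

2.4×10⁻⁵ M

La(OH)₃(s) ⇌ La³⁺(aq) + 3 OH⁻(aq)
With molar solubility s: [La³⁺] = s, [OH⁻] = 3s.
Ksp = [La³⁺][OH⁻]^3 = s · (3s)^3 = 27s^4 = 1.2×10⁻¹⁹
s = 8.2×10⁻⁶ M
[OH⁻] = 3s = 2.4×10⁻⁵ M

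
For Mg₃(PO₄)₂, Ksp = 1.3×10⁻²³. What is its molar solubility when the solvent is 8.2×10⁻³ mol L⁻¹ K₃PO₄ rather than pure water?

1.9×10⁻⁷ M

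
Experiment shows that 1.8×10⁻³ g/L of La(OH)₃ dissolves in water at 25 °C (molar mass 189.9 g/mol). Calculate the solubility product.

Convert to molarity: s = 1.8×10⁻³ / 189.9 = 9.479×10⁻⁶ mol/L
La(OH)₃(s) ⇌ La³⁺(aq) + 3 OH⁻(aq)
With molar solubility s: [La³⁺] = s, [OH⁻] = 3s.
Ksp = [La³⁺][OH⁻]^3 = s · (3s)^3 = 27s^4
Ksp = 27 × (9.479×10⁻⁶)^4 = 2.2×10⁻¹⁹

Ksp = 2.2×10⁻¹⁹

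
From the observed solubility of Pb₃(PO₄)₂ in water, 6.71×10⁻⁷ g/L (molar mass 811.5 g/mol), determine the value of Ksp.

Ksp = 4.17×10⁻⁴⁴

Molar solubility s = (6.71×10⁻⁷ g/L) / (811.5 g/mol) = 8.2686×10⁻¹⁰ mol/L
Pb₃(PO₄)₂(s) ⇌ 3 Pb²⁺(aq) + 2 PO₄³⁻(aq)
With molar solubility s: [Pb²⁺] = 3s, [PO₄³⁻] = 2s.
Ksp = [Pb²⁺]^3[PO₄³⁻]^2 = (3s)^3 · (2s)^2 = 108s^5
Ksp = 108 × (8.2686×10⁻¹⁰)^5 = 4.17×10⁻⁴⁴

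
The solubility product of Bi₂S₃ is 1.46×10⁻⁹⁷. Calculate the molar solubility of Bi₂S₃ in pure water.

Bi₂S₃(s) ⇌ 2 Bi³⁺(aq) + 3 S²⁻(aq)
Call the molar solubility s, so that [Bi³⁺] = 2s and [S²⁻] = 3s.
Ksp = [Bi³⁺]^2[S²⁻]^3 = (2s)^2 · (3s)^3 = 108s^5
108s^5 = 1.46×10⁻⁹⁷  ⇒  s^5 = 1.35×10⁻⁹⁹
Taking the 5th root, s = 1.68×10⁻²⁰ mol/L.

1.68×10⁻²⁰ M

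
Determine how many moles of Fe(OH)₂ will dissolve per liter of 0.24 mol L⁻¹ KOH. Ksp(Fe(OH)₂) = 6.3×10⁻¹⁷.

1.1×10⁻¹⁵ M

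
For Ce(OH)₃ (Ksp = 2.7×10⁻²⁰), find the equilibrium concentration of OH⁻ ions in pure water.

1.7×10⁻⁵ M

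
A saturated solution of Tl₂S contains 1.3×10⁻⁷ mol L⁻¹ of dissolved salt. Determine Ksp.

Ksp = 8.8×10⁻²¹

Tl₂S(s) ⇌ 2 Tl⁺(aq) + S²⁻(aq)
With molar solubility s: [Tl⁺] = 2s, [S²⁻] = s.
Ksp = [Tl⁺]^2[S²⁻] = (2s)^2 · s = 4s^3
Ksp = 4 × (1.3×10⁻⁷)^3 = 8.8×10⁻²¹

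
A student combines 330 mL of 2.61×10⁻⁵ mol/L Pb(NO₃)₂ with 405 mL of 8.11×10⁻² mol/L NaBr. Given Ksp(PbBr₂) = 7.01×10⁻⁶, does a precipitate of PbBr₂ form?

No

After mixing, V = 330 mL + 405 mL = 735 mL.
[Pb²⁺] = (2.61×10⁻⁵)(330)/735 = 1.17×10⁻⁵ mol/L
[Br⁻] = (8.11×10⁻²)(405)/735 = 4.47×10⁻² mol/L
Q = [Pb²⁺][Br⁻]^2 = 2.34×10⁻⁸
Q < Ksp (2.34×10⁻⁸ vs 7.01×10⁻⁶); the solution remains unsaturated and no precipitate forms.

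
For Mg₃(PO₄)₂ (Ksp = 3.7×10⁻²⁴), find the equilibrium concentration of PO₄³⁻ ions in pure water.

1.6×10⁻⁵ M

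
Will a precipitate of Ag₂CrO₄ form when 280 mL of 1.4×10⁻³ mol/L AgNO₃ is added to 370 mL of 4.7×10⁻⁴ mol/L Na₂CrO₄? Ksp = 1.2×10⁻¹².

Yes

The combined volume is 650 mL.
[Ag⁺] = (1.4×10⁻³)(280)/650 = 6.0×10⁻⁴ mol/L
[CrO₄²⁻] = (4.7×10⁻⁴)(370)/650 = 2.7×10⁻⁴ mol/L
Q = [Ag⁺]^2[CrO₄²⁻] = 9.7×10⁻¹¹
Q = 9.7×10⁻¹¹ > Ksp = 1.2×10⁻¹², so the solution is supersaturated and Ag₂CrO₄ precipitates.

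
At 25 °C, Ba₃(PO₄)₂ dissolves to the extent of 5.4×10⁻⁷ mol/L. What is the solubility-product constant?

Ksp = 5.0×10⁻³⁰

Ba₃(PO₄)₂(s) ⇌ 3 Ba²⁺(aq) + 2 PO₄³⁻(aq)
Let s be the molar solubility. Then [Ba²⁺] = 3s and [PO₄³⁻] = 2s.
Ksp = [Ba²⁺]^3[PO₄³⁻]^2 = (3s)^3 · (2s)^2 = 108s^5
Ksp = 108 × (5.4×10⁻⁷)^5 = 5.0×10⁻³⁰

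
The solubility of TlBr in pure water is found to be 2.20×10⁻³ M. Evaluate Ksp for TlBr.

TlBr(s) ⇌ Tl⁺(aq) + Br⁻(aq)
With molar solubility s: [Tl⁺] = s, [Br⁻] = s.
Ksp = [Tl⁺][Br⁻] = s · s = s^2
Ksp = (2.20×10⁻³)^2 = 4.84×10⁻⁶

Ksp = 4.84×10⁻⁶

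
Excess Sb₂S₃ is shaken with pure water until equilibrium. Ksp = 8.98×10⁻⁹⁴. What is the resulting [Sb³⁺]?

Sb₂S₃(s) ⇌ 2 Sb³⁺(aq) + 3 S²⁻(aq)
With molar solubility s: [Sb³⁺] = 2s, [S²⁻] = 3s.
Ksp = [Sb³⁺]^2[S²⁻]^3 = (2s)^2 · (3s)^3 = 108s^5 = 8.98×10⁻⁹⁴
s = 9.64×10⁻²⁰ mol/L
[Sb³⁺] = 2s = 1.93×10⁻¹⁹ mol/L

1.93×10⁻¹⁹ M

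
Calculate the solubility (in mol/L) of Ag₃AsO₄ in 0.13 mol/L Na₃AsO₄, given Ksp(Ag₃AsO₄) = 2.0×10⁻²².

3.8×10⁻⁸ M

Ag₃AsO₄(s) ⇌ 3 Ag⁺(aq) + AsO₄³⁻(aq)
With AsO₄³⁻ already at 0.13 mol/L and s small, take [AsO₄³⁻] ≈ 0.13 mol/L and [Ag⁺] = 3s.
Ksp = [Ag⁺]^3[AsO₄³⁻] = (3s)^3(0.13)
(3s)^3 = 2.0×10⁻²² / (0.13) = 1.5×10⁻²¹
s = 3.8×10⁻⁸ mol/L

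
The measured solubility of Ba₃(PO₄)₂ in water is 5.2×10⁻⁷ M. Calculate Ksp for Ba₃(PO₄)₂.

Ksp = 4.1×10⁻³⁰

Ba₃(PO₄)₂(s) ⇌ 3 Ba²⁺(aq) + 2 PO₄³⁻(aq)
If s mol/L of Ba₃(PO₄)₂ dissolves, [Ba²⁺] = 3s and [PO₄³⁻] = 2s.
Ksp = [Ba²⁺]^3[PO₄³⁻]^2 = (3s)^3 · (2s)^2 = 108s^5
Ksp = 108 × (5.2×10⁻⁷)^5 = 4.1×10⁻³⁰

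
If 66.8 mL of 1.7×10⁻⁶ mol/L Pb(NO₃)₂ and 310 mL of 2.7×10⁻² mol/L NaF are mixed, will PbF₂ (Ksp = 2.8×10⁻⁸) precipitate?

Total volume after mixing = 66.8 + 310 = 376.8 mL.
[Pb²⁺] = (1.7×10⁻⁶)(66.8)/376.8 = 3.0×10⁻⁷ mol/L
[F⁻] = (2.7×10⁻²)(310)/376.8 = 2.2×10⁻² mol/L
Q = [Pb²⁺][F⁻]^2 = 1.5×10⁻¹⁰
Since Q (1.5×10⁻¹⁰) is less than Ksp (2.8×10⁻⁸), no PbF₂ precipitates.

No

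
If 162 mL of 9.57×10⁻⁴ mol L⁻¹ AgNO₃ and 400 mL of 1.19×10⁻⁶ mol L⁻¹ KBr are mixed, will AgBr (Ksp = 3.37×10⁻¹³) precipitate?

Yes

Total volume after mixing = 162 + 400 = 562 mL.
[Ag⁺] = (9.57×10⁻⁴)(162)/562 = 2.76×10⁻⁴ mol L⁻¹
[Br⁻] = (1.19×10⁻⁶)(400)/562 = 8.47×10⁻⁷ mol L⁻¹
Q = [Ag⁺][Br⁻] = 2.34×10⁻¹⁰
Since Q (2.34×10⁻¹⁰) exceeds Ksp (3.37×10⁻¹³), AgBr will precipitate.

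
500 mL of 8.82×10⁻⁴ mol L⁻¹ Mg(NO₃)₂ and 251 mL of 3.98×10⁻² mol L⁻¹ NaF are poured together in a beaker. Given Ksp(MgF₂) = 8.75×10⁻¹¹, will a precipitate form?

Yes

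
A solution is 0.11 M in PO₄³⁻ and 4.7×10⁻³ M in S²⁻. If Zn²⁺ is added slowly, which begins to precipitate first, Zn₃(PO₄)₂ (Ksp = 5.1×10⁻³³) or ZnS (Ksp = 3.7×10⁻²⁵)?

ZnS

The threshold for precipitation is Q = Ksp.
For Zn₃(PO₄)₂: [Zn²⁺] = (Ksp/[PO₄³⁻]^2)^(1/3) = 7.5×10⁻¹¹ M
For ZnS: [Zn²⁺] = (Ksp/[S²⁻]) = 7.9×10⁻²³ M
Since ZnS needs less Zn²⁺ to reach saturation, it precipitates first.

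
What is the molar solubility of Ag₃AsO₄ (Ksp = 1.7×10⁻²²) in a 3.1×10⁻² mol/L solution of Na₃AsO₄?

5.9×10⁻⁸ M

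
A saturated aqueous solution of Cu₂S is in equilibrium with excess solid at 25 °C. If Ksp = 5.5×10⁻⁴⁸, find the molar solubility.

1.1×10⁻¹⁶ M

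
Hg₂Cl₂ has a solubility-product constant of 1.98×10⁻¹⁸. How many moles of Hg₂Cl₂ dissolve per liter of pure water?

Hg₂Cl₂(s) ⇌ Hg₂²⁺(aq) + 2 Cl⁻(aq)
Let s be the molar solubility. Then [Hg₂²⁺] = s and [Cl⁻] = 2s.
Ksp = [Hg₂²⁺][Cl⁻]^2 = s · (2s)^2 = 4s^3
4s^3 = 1.98×10⁻¹⁸  ⇒  s^3 = 4.95×10⁻¹⁹
Taking the 3rd root, s = 7.91×10⁻⁷ mol L⁻¹.

7.91×10⁻⁷ M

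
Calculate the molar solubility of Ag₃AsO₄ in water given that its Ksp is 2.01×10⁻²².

1.65×10⁻⁶ M

Ag₃AsO₄(s) ⇌ 3 Ag⁺(aq) + AsO₄³⁻(aq)
Let s be the molar solubility. Then [Ag⁺] = 3s and [AsO₄³⁻] = s.
Ksp = [Ag⁺]^3[AsO₄³⁻] = (3s)^3 · s = 27s^4
27s^4 = 2.01×10⁻²²  ⇒  s^4 = 7.44×10⁻²⁴
s = 1.65×10⁻⁶ mol L⁻¹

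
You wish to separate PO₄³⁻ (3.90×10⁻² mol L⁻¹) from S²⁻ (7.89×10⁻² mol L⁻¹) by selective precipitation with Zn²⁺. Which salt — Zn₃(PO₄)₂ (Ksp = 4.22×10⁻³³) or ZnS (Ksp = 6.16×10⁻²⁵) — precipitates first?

ZnS

Each salt precipitates once Q = Ksp for that salt.
For Zn₃(PO₄)₂: [Zn²⁺] = (Ksp/[PO₄³⁻]^2)^(1/3) = 1.41×10⁻¹⁰ mol L⁻¹
For ZnS: [Zn²⁺] = (Ksp/[S²⁻]) = 7.81×10⁻²⁴ mol L⁻¹
Since ZnS needs less Zn²⁺ to reach saturation, it precipitates first.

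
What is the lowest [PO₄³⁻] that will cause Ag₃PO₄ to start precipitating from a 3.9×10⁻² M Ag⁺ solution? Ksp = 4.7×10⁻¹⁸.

The threshold for precipitation is Q = Ksp.
Ag₃PO₄(s) ⇌ 3 Ag⁺(aq) + PO₄³⁻(aq)
Ksp = [Ag⁺]^3[PO₄³⁻] = [PO₄³⁻](3.9×10⁻²)^3
[PO₄³⁻] = 4.7×10⁻¹⁸ / (3.9×10⁻²)^3 = 7.9×10⁻¹⁴
[PO₄³⁻] = 7.9×10⁻¹⁴ M

7.9×10⁻¹⁴ M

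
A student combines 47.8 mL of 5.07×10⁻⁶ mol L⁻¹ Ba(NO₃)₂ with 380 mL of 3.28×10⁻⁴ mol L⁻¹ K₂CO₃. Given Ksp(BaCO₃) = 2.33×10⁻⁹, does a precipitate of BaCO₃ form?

No

Total volume after mixing = 47.8 + 380 = 427.8 mL.
[Ba²⁺] = (5.07×10⁻⁶)(47.8)/427.8 = 5.66×10⁻⁷ mol L⁻¹
[CO₃²⁻] = (3.28×10⁻⁴)(380)/427.8 = 2.91×10⁻⁴ mol L⁻¹
Q = [Ba²⁺][CO₃²⁻] = 1.65×10⁻¹⁰
Q = 1.65×10⁻¹⁰ < Ksp = 2.33×10⁻⁹, so the solution is unsaturated and no precipitate forms.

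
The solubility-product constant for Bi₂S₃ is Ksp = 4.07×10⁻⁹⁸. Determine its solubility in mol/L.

1.30×10⁻²⁰ M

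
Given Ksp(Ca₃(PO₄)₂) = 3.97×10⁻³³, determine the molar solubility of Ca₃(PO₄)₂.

Ca₃(PO₄)₂(s) ⇌ 3 Ca²⁺(aq) + 2 PO₄³⁻(aq)
Let s be the molar solubility. Then [Ca²⁺] = 3s and [PO₄³⁻] = 2s.
Ksp = [Ca²⁺]^3[PO₄³⁻]^2 = (3s)^3 · (2s)^2 = 108s^5
108s^5 = 3.97×10⁻³³  ⇒  s^5 = 3.68×10⁻³⁵
s = 1.30×10⁻⁷ M

1.30×10⁻⁷ M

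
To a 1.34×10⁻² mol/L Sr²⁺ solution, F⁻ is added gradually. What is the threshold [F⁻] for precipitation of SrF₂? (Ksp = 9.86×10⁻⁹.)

8.58×10⁻⁴ M

A salt starts to precipitate once the ion product Q reaches its Ksp.
SrF₂(s) ⇌ Sr²⁺(aq) + 2 F⁻(aq)
Ksp = [Sr²⁺][F⁻]^2 = [F⁻]^2(1.34×10⁻²)
[F⁻]^2 = 9.86×10⁻⁹ / (1.34×10⁻²) = 7.36×10⁻⁷
[F⁻] = 8.58×10⁻⁴ mol/L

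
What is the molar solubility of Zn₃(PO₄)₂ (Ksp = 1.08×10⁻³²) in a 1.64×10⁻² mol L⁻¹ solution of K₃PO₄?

Zn₃(PO₄)₂(s) ⇌ 3 Zn²⁺(aq) + 2 PO₄³⁻(aq)
Let s be the solubility of Zn₃(PO₄)₂ here. The common ion gives [PO₄³⁻] ≈ 1.64×10⁻² mol L⁻¹, and [Zn²⁺] = 3s.
Ksp = [Zn²⁺]^3[PO₄³⁻]^2 = (3s)^3(1.64×10⁻²)^2
(3s)^3 = 1.08×10⁻³² / (1.64×10⁻²)^2 = 4.02×10⁻²⁹
s = 1.14×10⁻¹⁰ mol L⁻¹

1.14×10⁻¹⁰ M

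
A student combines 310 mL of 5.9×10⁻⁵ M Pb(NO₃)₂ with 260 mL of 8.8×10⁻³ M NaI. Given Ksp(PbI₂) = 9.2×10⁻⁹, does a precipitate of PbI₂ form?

Total volume after mixing = 310 + 260 = 570 mL.
[Pb²⁺] = (5.9×10⁻⁵)(310)/570 = 3.2×10⁻⁵ M
[I⁻] = (8.8×10⁻³)(260)/570 = 4.0×10⁻³ M
Q = [Pb²⁺][I⁻]^2 = 5.2×10⁻¹⁰
Q = 5.2×10⁻¹⁰ < Ksp = 9.2×10⁻⁹, so the solution is unsaturated and no precipitate forms.

No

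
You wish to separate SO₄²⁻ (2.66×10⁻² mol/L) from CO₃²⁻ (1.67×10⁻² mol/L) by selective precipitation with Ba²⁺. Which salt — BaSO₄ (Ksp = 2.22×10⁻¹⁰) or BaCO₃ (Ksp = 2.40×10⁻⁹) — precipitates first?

BaSO₄

Each salt precipitates once Q = Ksp for that salt.
For BaSO₄: [Ba²⁺] = (Ksp/[SO₄²⁻]) = 8.35×10⁻⁹ mol/L
For BaCO₃: [Ba²⁺] = (Ksp/[CO₃²⁻]) = 1.44×10⁻⁷ mol/L
BaSO₄ requires the lower [Ba²⁺], so it precipitates first.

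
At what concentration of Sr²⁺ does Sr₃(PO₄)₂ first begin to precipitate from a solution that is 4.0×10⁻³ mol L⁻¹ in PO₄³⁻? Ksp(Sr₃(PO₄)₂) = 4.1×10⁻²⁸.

2.9×10⁻⁸ M

Precipitation of each salt begins when its ion product equals Ksp.
Sr₃(PO₄)₂(s) ⇌ 3 Sr²⁺(aq) + 2 PO₄³⁻(aq)
Ksp = [Sr²⁺]^3[PO₄³⁻]^2 = [Sr²⁺]^3(4.0×10⁻³)^2
[Sr²⁺]^3 = 4.1×10⁻²⁸ / (4.0×10⁻³)^2 = 2.6×10⁻²³
[Sr²⁺] = 2.9×10⁻⁸ mol L⁻¹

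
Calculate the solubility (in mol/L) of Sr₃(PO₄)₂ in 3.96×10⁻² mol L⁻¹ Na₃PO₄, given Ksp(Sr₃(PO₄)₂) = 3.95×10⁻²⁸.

Sr₃(PO₄)₂(s) ⇌ 3 Sr²⁺(aq) + 2 PO₄³⁻(aq)
Let s be the solubility of Sr₃(PO₄)₂ here. The common ion gives [PO₄³⁻] ≈ 3.96×10⁻² mol L⁻¹, and [Sr²⁺] = 3s.
Ksp = [Sr²⁺]^3[PO₄³⁻]^2 = (3s)^3(3.96×10⁻²)^2
(3s)^3 = 3.95×10⁻²⁸ / (3.96×10⁻²)^2 = 2.52×10⁻²⁵
s = 2.11×10⁻⁹ mol L⁻¹

2.11×10⁻⁹ M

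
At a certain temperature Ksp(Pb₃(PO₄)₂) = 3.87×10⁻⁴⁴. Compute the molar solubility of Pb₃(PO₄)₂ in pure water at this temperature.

Pb₃(PO₄)₂(s) ⇌ 3 Pb²⁺(aq) + 2 PO₄³⁻(aq)
If s mol/L of Pb₃(PO₄)₂ dissolves, [Pb²⁺] = 3s and [PO₄³⁻] = 2s.
Ksp = [Pb²⁺]^3[PO₄³⁻]^2 = (3s)^3 · (2s)^2 = 108s^5
108s^5 = 3.87×10⁻⁴⁴  ⇒  s^5 = 3.58×10⁻⁴⁶
Taking the 5th root, s = 8.14×10⁻¹⁰ M.

8.14×10⁻¹⁰ M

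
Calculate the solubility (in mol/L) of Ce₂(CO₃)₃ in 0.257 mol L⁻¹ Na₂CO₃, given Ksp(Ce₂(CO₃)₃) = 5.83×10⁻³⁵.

Ce₂(CO₃)₃(s) ⇌ 2 Ce³⁺(aq) + 3 CO₃²⁻(aq)
The solution already contains CO₃²⁻ at 0.257 mol L⁻¹. Let s be the molar solubility of Ce₂(CO₃)₃.
[CO₃²⁻] ≈ 0.257 mol L⁻¹ (common ion dominates); [Ce³⁺] = 2s.
Ksp = [Ce³⁺]^2[CO₃²⁻]^3 = (2s)^2(0.257)^3
(2s)^2 = 5.83×10⁻³⁵ / (0.257)^3 = 3.43×10⁻³³
s = 2.93×10⁻¹⁷ mol L⁻¹

2.93×10⁻¹⁷ M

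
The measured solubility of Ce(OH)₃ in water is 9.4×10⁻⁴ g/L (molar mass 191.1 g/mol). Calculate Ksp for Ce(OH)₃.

Ksp = 1.6×10⁻²⁰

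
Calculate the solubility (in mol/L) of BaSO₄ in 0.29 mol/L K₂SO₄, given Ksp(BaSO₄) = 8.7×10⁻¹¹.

BaSO₄(s) ⇌ Ba²⁺(aq) + SO₄²⁻(aq)
Let s be the solubility of BaSO₄ here. The common ion gives [SO₄²⁻] ≈ 0.29 mol/L, and [Ba²⁺] = s.
Ksp = [Ba²⁺][SO₄²⁻] = s(0.29)
s = 8.7×10⁻¹¹ / (0.29) = 3.0×10⁻¹⁰
s = 3.0×10⁻¹⁰ mol/L

3.0×10⁻¹⁰ M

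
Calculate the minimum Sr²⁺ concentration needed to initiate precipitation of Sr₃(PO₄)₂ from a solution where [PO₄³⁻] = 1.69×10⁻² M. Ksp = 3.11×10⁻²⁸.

1.03×10⁻⁸ M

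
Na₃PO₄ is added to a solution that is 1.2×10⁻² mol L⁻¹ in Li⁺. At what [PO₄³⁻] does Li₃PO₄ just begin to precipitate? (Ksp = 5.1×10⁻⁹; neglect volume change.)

Precipitation begins when Q = Ksp.
Li₃PO₄(s) ⇌ 3 Li⁺(aq) + PO₄³⁻(aq)
Ksp = [Li⁺]^3[PO₄³⁻] = [PO₄³⁻](1.2×10⁻²)^3
[PO₄³⁻] = 5.1×10⁻⁹ / (1.2×10⁻²)^3 = 3.0×10⁻³
[PO₄³⁻] = 3.0×10⁻³ mol L⁻¹

3.0×10⁻³ M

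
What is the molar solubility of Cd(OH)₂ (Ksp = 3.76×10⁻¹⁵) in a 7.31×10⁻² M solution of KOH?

7.04×10⁻¹³ M

Cd(OH)₂(s) ⇌ Cd²⁺(aq) + 2 OH⁻(aq)
The solution already contains OH⁻ at 7.31×10⁻² M. Let s be the molar solubility of Cd(OH)₂.
[OH⁻] ≈ 7.31×10⁻² M (common ion dominates); [Cd²⁺] = s.
Ksp = [Cd²⁺][OH⁻]^2 = s(7.31×10⁻²)^2
s = 3.76×10⁻¹⁵ / (7.31×10⁻²)^2 = 7.04×10⁻¹³
s = 7.04×10⁻¹³ M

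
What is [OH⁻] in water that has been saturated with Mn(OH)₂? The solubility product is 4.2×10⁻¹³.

9.4×10⁻⁵ M

Mn(OH)₂(s) ⇌ Mn²⁺(aq) + 2 OH⁻(aq)
Let s be the molar solubility. Then [Mn²⁺] = s and [OH⁻] = 2s.
Ksp = [Mn²⁺][OH⁻]^2 = s · (2s)^2 = 4s^3 = 4.2×10⁻¹³
s = 4.7×10⁻⁵ M
[OH⁻] = 2s = 9.4×10⁻⁵ M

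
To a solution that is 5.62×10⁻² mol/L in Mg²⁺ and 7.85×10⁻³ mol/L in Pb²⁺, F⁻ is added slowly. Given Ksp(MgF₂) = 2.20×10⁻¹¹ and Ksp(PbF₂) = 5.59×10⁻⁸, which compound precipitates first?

MgF₂

Each salt precipitates once Q = Ksp for that salt.
For MgF₂: [F⁻] = (Ksp/[Mg²⁺])^(1/2) = 1.98×10⁻⁵ mol/L
For PbF₂: [F⁻] = (Ksp/[Pb²⁺])^(1/2) = 2.67×10⁻³ mol/L
Since MgF₂ needs less F⁻ to reach saturation, it precipitates first.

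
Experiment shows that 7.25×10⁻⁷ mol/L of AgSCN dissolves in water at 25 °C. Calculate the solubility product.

AgSCN(s) ⇌ Ag⁺(aq) + SCN⁻(aq)
Call the molar solubility s, so that [Ag⁺] = s and [SCN⁻] = s.
Ksp = [Ag⁺][SCN⁻] = s · s = s^2
Ksp = (7.25×10⁻⁷)^2 = 5.26×10⁻¹³

Ksp = 5.26×10⁻¹³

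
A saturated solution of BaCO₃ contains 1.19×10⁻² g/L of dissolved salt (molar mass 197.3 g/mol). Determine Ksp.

Ksp = 3.64×10⁻⁹

s = (1.19×10⁻² g L⁻¹)/(197.3 g mol⁻¹) = 6.0314×10⁻⁵ M
BaCO₃(s) ⇌ Ba²⁺(aq) + CO₃²⁻(aq)
For each mole of BaCO₃ that dissolves per liter, [Ba²⁺] = s and [CO₃²⁻] = s; let s denote this solubility.
Ksp = [Ba²⁺][CO₃²⁻] = s · s = s^2
Ksp = (6.0314×10⁻⁵)^2 = 3.64×10⁻⁹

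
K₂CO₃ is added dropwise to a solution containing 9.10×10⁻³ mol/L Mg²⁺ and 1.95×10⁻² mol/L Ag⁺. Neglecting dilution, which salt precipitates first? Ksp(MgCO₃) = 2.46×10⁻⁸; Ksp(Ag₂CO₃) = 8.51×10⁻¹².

Ag₂CO₃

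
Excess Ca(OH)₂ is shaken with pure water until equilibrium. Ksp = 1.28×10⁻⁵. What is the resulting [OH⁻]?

2.95×10⁻² M

Ca(OH)₂(s) ⇌ Ca²⁺(aq) + 2 OH⁻(aq)
Let s be the molar solubility. Then [Ca²⁺] = s and [OH⁻] = 2s.
Ksp = [Ca²⁺][OH⁻]^2 = s · (2s)^2 = 4s^3 = 1.28×10⁻⁵
s = 1.47×10⁻² M
[OH⁻] = 2s = 2.95×10⁻² M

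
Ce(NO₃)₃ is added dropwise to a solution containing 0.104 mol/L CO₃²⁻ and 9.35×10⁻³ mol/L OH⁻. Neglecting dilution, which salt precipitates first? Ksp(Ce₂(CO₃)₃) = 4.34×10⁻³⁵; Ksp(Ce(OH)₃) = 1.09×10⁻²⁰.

Each salt precipitates once Q = Ksp for that salt.
For Ce₂(CO₃)₃: [Ce³⁺] = (Ksp/[CO₃²⁻]^3)^(1/2) = 1.96×10⁻¹⁶ mol/L
For Ce(OH)₃: [Ce³⁺] = (Ksp/[OH⁻]^3) = 1.33×10⁻¹⁴ mol/L
The smaller threshold [Ce³⁺] is reached first, so Ce₂(CO₃)₃ precipitates first.

Ce₂(CO₃)₃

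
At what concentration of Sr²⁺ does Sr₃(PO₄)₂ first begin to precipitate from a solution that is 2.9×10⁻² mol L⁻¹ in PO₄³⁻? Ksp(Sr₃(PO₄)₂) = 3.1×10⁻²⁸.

7.2×10⁻⁹ M

A salt starts to precipitate once the ion product Q reaches its Ksp.
Sr₃(PO₄)₂(s) ⇌ 3 Sr²⁺(aq) + 2 PO₄³⁻(aq)
Ksp = [Sr²⁺]^3[PO₄³⁻]^2 = [Sr²⁺]^3(2.9×10⁻²)^2
[Sr²⁺]^3 = 3.1×10⁻²⁸ / (2.9×10⁻²)^2 = 3.7×10⁻²⁵
[Sr²⁺] = 7.2×10⁻⁹ mol L⁻¹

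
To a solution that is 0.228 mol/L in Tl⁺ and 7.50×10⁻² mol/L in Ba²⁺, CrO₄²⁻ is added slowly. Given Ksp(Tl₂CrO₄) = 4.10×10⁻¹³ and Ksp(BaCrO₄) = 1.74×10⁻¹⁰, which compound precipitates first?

Tl₂CrO₄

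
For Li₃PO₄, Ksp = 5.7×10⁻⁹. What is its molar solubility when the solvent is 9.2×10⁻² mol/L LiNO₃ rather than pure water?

7.3×10⁻⁶ M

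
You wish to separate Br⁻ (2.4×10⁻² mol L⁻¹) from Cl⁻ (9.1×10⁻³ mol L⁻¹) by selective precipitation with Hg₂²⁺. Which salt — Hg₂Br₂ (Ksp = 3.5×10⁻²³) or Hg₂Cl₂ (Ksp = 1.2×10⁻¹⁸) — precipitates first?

Hg₂Br₂

Each salt precipitates once Q = Ksp for that salt.
For Hg₂Br₂: [Hg₂²⁺] = (Ksp/[Br⁻]^2) = 6.1×10⁻²⁰ mol L⁻¹
For Hg₂Cl₂: [Hg₂²⁺] = (Ksp/[Cl⁻]^2) = 1.4×10⁻¹⁴ mol L⁻¹
Since Hg₂Br₂ needs less Hg₂²⁺ to reach saturation, it precipitates first.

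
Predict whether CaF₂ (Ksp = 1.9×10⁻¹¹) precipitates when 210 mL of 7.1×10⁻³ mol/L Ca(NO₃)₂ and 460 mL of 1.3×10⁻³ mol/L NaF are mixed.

Yes

After mixing, V = 210 mL + 460 mL = 670 mL.
[Ca²⁺] = (7.1×10⁻³)(210)/670 = 2.2×10⁻³ mol/L
[F⁻] = (1.3×10⁻³)(460)/670 = 8.9×10⁻⁴ mol/L
Q = [Ca²⁺][F⁻]^2 = 1.8×10⁻⁹
Because Q > Ksp (1.8×10⁻⁹ vs 1.9×10⁻¹¹), a precipitate of CaF₂ forms.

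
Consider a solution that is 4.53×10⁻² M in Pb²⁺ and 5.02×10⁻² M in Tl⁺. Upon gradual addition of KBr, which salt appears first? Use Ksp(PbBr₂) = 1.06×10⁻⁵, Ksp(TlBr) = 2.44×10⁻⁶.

Precipitation of each salt begins when its ion product equals Ksp.
For PbBr₂: [Br⁻] = (Ksp/[Pb²⁺])^(1/2) = 1.53×10⁻² M
For TlBr: [Br⁻] = (Ksp/[Tl⁺]) = 4.86×10⁻⁵ M
Since TlBr needs less Br⁻ to reach saturation, it precipitates first.

TlBr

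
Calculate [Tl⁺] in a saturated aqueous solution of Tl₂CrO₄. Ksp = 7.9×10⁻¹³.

1.2×10⁻⁴ M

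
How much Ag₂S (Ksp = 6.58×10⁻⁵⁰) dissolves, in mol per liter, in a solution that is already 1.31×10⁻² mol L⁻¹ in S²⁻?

1.12×10⁻²⁴ M

Ag₂S(s) ⇌ 2 Ag⁺(aq) + S²⁻(aq)
Let s be the solubility of Ag₂S here. The common ion gives [S²⁻] ≈ 1.31×10⁻² mol L⁻¹, and [Ag⁺] = 2s.
Ksp = [Ag⁺]^2[S²⁻] = (2s)^2(1.31×10⁻²)
(2s)^2 = 6.58×10⁻⁵⁰ / (1.31×10⁻²) = 5.02×10⁻⁴⁸
s = 1.12×10⁻²⁴ mol L⁻¹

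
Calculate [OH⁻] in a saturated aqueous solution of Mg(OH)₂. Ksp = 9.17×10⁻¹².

Mg(OH)₂(s) ⇌ Mg²⁺(aq) + 2 OH⁻(aq)
With molar solubility s: [Mg²⁺] = s, [OH⁻] = 2s.
Ksp = [Mg²⁺][OH⁻]^2 = s · (2s)^2 = 4s^3 = 9.17×10⁻¹²
s = 1.32×10⁻⁴ mol/L
[OH⁻] = 2s = 2.64×10⁻⁴ mol/L

2.64×10⁻⁴ M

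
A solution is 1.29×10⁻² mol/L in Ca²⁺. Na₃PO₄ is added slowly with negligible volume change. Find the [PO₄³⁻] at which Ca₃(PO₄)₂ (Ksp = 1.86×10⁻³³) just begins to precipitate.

2.94×10⁻¹⁴ M

Precipitation of each salt begins when its ion product equals Ksp.
Ca₃(PO₄)₂(s) ⇌ 3 Ca²⁺(aq) + 2 PO₄³⁻(aq)
Ksp = [Ca²⁺]^3[PO₄³⁻]^2 = [PO₄³⁻]^2(1.29×10⁻²)^3
[PO₄³⁻]^2 = 1.86×10⁻³³ / (1.29×10⁻²)^3 = 8.66×10⁻²⁸
[PO₄³⁻] = 2.94×10⁻¹⁴ mol/L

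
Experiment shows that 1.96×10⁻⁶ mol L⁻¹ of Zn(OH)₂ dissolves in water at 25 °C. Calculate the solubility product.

Ksp = 3.01×10⁻¹⁷

Zn(OH)₂(s) ⇌ Zn²⁺(aq) + 2 OH⁻(aq)
Call the molar solubility s, so that [Zn²⁺] = s and [OH⁻] = 2s.
Ksp = [Zn²⁺][OH⁻]^2 = s · (2s)^2 = 4s^3
Ksp = 4 × (1.96×10⁻⁶)^3 = 3.01×10⁻¹⁷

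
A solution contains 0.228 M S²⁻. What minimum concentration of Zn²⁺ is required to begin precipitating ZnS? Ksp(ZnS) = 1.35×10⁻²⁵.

5.92×10⁻²⁵ M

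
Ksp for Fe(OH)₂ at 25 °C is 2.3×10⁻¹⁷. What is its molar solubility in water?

Fe(OH)₂(s) ⇌ Fe²⁺(aq) + 2 OH⁻(aq)
Let s be the molar solubility. Then [Fe²⁺] = s and [OH⁻] = 2s.
Ksp = [Fe²⁺][OH⁻]^2 = s · (2s)^2 = 4s^3
4s^3 = 2.3×10⁻¹⁷  ⇒  s^3 = 5.8×10⁻¹⁸
s = (5.8×10⁻¹⁸)^(1/3) = 1.8×10⁻⁶ mol L⁻¹

1.8×10⁻⁶ M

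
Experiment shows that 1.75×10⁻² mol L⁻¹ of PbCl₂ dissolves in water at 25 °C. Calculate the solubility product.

PbCl₂(s) ⇌ Pb²⁺(aq) + 2 Cl⁻(aq)
For each mole of PbCl₂ that dissolves per liter, [Pb²⁺] = s and [Cl⁻] = 2s; let s denote this solubility.
Ksp = [Pb²⁺][Cl⁻]^2 = s · (2s)^2 = 4s^3
Ksp = 4 × (1.75×10⁻²)^3 = 2.14×10⁻⁵

Ksp = 2.14×10⁻⁵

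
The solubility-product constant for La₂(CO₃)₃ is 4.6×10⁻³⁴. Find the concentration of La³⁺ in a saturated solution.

1.7×10⁻⁷ M

La₂(CO₃)₃(s) ⇌ 2 La³⁺(aq) + 3 CO₃²⁻(aq)
For each mole of La₂(CO₃)₃ that dissolves per liter, [La³⁺] = 2s and [CO₃²⁻] = 3s; let s denote this solubility.
Ksp = [La³⁺]^2[CO₃²⁻]^3 = (2s)^2 · (3s)^3 = 108s^5 = 4.6×10⁻³⁴
s = 8.4×10⁻⁸ M
[La³⁺] = 2s = 1.7×10⁻⁷ M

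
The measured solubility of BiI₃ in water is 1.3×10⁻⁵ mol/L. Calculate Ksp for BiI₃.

Ksp = 7.7×10⁻¹⁹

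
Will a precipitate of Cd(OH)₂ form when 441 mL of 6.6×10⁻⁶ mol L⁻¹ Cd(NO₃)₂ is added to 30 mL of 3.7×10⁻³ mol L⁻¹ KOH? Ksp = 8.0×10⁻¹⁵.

After mixing, V = 441 mL + 30 mL = 471 mL.
[Cd²⁺] = (6.6×10⁻⁶)(441)/471 = 6.2×10⁻⁶ mol L⁻¹
[OH⁻] = (3.7×10⁻³)(30)/471 = 2.4×10⁻⁴ mol L⁻¹
Q = [Cd²⁺][OH⁻]^2 = 3.4×10⁻¹³
Q = 3.4×10⁻¹³ > Ksp = 8.0×10⁻¹⁵, so the solution is supersaturated and Cd(OH)₂ precipitates.

Yes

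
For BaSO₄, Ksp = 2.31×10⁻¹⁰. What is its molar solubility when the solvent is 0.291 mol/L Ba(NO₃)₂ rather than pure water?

7.94×10⁻¹⁰ M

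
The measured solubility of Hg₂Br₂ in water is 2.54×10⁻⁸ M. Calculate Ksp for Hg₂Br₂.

Hg₂Br₂(s) ⇌ Hg₂²⁺(aq) + 2 Br⁻(aq)
For each mole of Hg₂Br₂ that dissolves per liter, [Hg₂²⁺] = s and [Br⁻] = 2s; let s denote this solubility.
Ksp = [Hg₂²⁺][Br⁻]^2 = s · (2s)^2 = 4s^3
Ksp = 4 × (2.54×10⁻⁸)^3 = 6.55×10⁻²³

Ksp = 6.55×10⁻²³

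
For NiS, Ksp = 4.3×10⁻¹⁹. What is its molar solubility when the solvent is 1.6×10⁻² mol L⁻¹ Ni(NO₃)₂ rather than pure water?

NiS(s) ⇌ Ni²⁺(aq) + S²⁻(aq)
With Ni²⁺ already at 1.6×10⁻² mol L⁻¹ and s small, take [Ni²⁺] ≈ 1.6×10⁻² mol L⁻¹ and [S²⁻] = s.
Ksp = [Ni²⁺][S²⁻] = (1.6×10⁻²)s
s = 4.3×10⁻¹⁹ / (1.6×10⁻²) = 2.7×10⁻¹⁷
s = 2.7×10⁻¹⁷ mol L⁻¹

2.7×10⁻¹⁷ M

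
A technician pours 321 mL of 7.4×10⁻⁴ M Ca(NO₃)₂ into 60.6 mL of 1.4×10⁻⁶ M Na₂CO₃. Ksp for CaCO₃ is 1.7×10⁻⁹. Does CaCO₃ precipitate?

After mixing, V = 321 mL + 60.6 mL = 381.6 mL.
[Ca²⁺] = (7.4×10⁻⁴)(321)/381.6 = 6.2×10⁻⁴ M
[CO₃²⁻] = (1.4×10⁻⁶)(60.6)/381.6 = 2.2×10⁻⁷ M
Q = [Ca²⁺][CO₃²⁻] = 1.4×10⁻¹⁰
Q < Ksp (1.4×10⁻¹⁰ vs 1.7×10⁻⁹); the solution remains unsaturated and no precipitate forms.

No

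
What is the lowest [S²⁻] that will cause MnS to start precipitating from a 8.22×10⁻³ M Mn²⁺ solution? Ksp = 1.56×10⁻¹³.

Each salt precipitates once Q = Ksp for that salt.
MnS(s) ⇌ Mn²⁺(aq) + S²⁻(aq)
Ksp = [Mn²⁺][S²⁻] = [S²⁻](8.22×10⁻³)
[S²⁻] = 1.56×10⁻¹³ / (8.22×10⁻³) = 1.90×10⁻¹¹
[S²⁻] = 1.90×10⁻¹¹ M

1.90×10⁻¹¹ M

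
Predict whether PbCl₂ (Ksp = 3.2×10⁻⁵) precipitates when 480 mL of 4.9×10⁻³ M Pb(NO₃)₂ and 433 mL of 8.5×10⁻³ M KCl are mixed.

Total volume after mixing = 480 + 433 = 913 mL.
[Pb²⁺] = (4.9×10⁻³)(480)/913 = 2.6×10⁻³ M
[Cl⁻] = (8.5×10⁻³)(433)/913 = 4.0×10⁻³ M
Q = [Pb²⁺][Cl⁻]^2 = 4.2×10⁻⁸
Q = 4.2×10⁻⁸ < Ksp = 3.2×10⁻⁵, so the solution is unsaturated and no precipitate forms.

No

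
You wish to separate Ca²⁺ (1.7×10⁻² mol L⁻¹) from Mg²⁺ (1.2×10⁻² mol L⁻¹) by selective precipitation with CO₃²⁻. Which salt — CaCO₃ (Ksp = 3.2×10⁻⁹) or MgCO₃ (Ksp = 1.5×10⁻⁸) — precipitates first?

CaCO₃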